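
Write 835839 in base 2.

Using repeated division by 2:
835839 ÷ 2 = 417919 remainder 1
417919 ÷ 2 = 208959 remainder 1
208959 ÷ 2 = 104479 remainder 1
104479 ÷ 2 = 52239 remainder 1
52239 ÷ 2 = 26119 remainder 1
26119 ÷ 2 = 13059 remainder 1
13059 ÷ 2 = 6529 remainder 1
6529 ÷ 2 = 3264 remainder 1
3264 ÷ 2 = 1632 remainder 0
1632 ÷ 2 = 816 remainder 0
816 ÷ 2 = 408 remainder 0
408 ÷ 2 = 204 remainder 0
204 ÷ 2 = 102 remainder 0
102 ÷ 2 = 51 remainder 0
51 ÷ 2 = 25 remainder 1
25 ÷ 2 = 12 remainder 1
12 ÷ 2 = 6 remainder 0
6 ÷ 2 = 3 remainder 0
3 ÷ 2 = 1 remainder 1
1 ÷ 2 = 0 remainder 1
Reading remainders bottom to top: 11001100000011111111



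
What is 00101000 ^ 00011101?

XOR: 1 when bits differ
  00101000
^ 00011101
----------
  00110101
Decimal: 40 ^ 29 = 53



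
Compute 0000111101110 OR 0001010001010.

OR: 1 when either bit is 1
  0000111101110
| 0001010001010
---------------
  0001111101110
Decimal: 494 | 650 = 1006



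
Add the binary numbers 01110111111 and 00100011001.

Add column by column from the right: bit + bit + carry-in; write the sum mod 2, carry 1 when the sum is 2 or 3.
carry:  11001111110
        01110111111
+       00100011001
-------------------
       010011011000
(the carry out of the leftmost column, 0, becomes the leading bit)
Decimal check:
  01110111111 = 512 + 256 + 128 + 32 + 16 + 8 + 4 + 2 + 1 = 959
  00100011001 = 256 + 16 + 8 + 1 = 281
  959 + 281 = 1240, and 010011011000 = 1024 + 128 + 64 + 16 + 8 = 1240 ✓



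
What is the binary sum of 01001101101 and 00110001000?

Add column by column from the right: bit + bit + carry-in; write the sum mod 2, carry 1 when the sum is 2 or 3.
carry:  00000010000
        01001101101
+       00110001000
-------------------
       001111110101
(the carry out of the leftmost column, 0, becomes the leading bit)
Decimal check:
  01001101101 = 512 + 64 + 32 + 8 + 4 + 1 = 621
  00110001000 = 256 + 128 + 8 = 392
  621 + 392 = 1013, and 001111110101 = 512 + 256 + 128 + 64 + 32 + 16 + 4 + 1 = 1013 ✓



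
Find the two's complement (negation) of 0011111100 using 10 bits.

Original: 0011111100
Step 1 - Invert all bits: 1100000011
Step 2 - Add 1: 1100000100
Verification: 0011111100 + 1100000100 = 10000000000; discarding the end carry (carry out of the top bit) leaves the 10-bit value 0000000000, as required for x + (-x)



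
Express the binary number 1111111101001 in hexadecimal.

Group into 4-bit nibbles from right:
  0001 = 1
  1111 = F
  1110 = E
  1001 = 9
Result: 1FE9



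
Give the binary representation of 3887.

Using repeated division by 2:
3887 ÷ 2 = 1943 remainder 1
1943 ÷ 2 = 971 remainder 1
971 ÷ 2 = 485 remainder 1
485 ÷ 2 = 242 remainder 1
242 ÷ 2 = 121 remainder 0
121 ÷ 2 = 60 remainder 1
60 ÷ 2 = 30 remainder 0
30 ÷ 2 = 15 remainder 0
15 ÷ 2 = 7 remainder 1
7 ÷ 2 = 3 remainder 1
3 ÷ 2 = 1 remainder 1
1 ÷ 2 = 0 remainder 1
Reading remainders bottom to top: 111100101111



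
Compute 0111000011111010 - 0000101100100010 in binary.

Method 1 - Direct subtraction (column by column from the right: bit − bit − borrow-in; if negative, add 2 and borrow 1 from the next column):
borrow: 0001111000000000
        0111000011111010
-       0000101100100010
------------------------
        0110010111011000

Method 2 - Add two's complement:
Two's complement of 0000101100100010: invert → 1111010011011101, add 1 → 1111010011011110
  0111000011111010
+ 1111010011011110
------------------
 10110010111011000  (end carry out of the top bit = 1)
Discarding the end carry: 0110010111011000
Decimal check:
  0111000011111010 = 16384 + 8192 + 4096 + 128 + 64 + 32 + 16 + 8 + 2 = 28922
  0000101100100010 = 2048 + 512 + 256 + 32 + 2 = 2850
  28922 - 2850 = 26072, and 0110010111011000 = 16384 + 8192 + 1024 + 256 + 128 + 64 + 16 + 8 = 26072 ✓



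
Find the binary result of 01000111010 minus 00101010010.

Method 1 - Direct subtraction (column by column from the right: bit − bit − borrow-in; if negative, add 2 and borrow 1 from the next column):
borrow: 01110000000
        01000111010
-       00101010010
-------------------
        00011101000

Method 2 - Add two's complement:
Two's complement of 00101010010: invert → 11010101101, add 1 → 11010101110
  01000111010
+ 11010101110
-------------
 100011101000  (end carry out of the top bit = 1)
Discarding the end carry: 00011101000
Decimal check:
  01000111010 = 512 + 32 + 16 + 8 + 2 = 570
  00101010010 = 256 + 64 + 16 + 2 = 338
  570 - 338 = 232, and 00011101000 = 128 + 64 + 32 + 8 = 232 ✓



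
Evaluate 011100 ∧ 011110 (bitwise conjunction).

AND: 1 only when both bits are 1
  011100
& 011110
--------
  011100
Decimal: 28 & 30 = 28



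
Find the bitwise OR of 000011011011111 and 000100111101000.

OR: 1 when either bit is 1
  000011011011111
| 000100111101000
-----------------
  000111111111111
Decimal: 1759 | 2536 = 4095



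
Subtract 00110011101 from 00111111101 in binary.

Method 1 - Direct subtraction (column by column from the right: bit − bit − borrow-in; if negative, add 2 and borrow 1 from the next column):
borrow: 00000000000
        00111111101
-       00110011101
-------------------
        00001100000

Method 2 - Add two's complement:
Two's complement of 00110011101: invert → 11001100010, add 1 → 11001100011
  00111111101
+ 11001100011
-------------
 100001100000  (end carry out of the top bit = 1)
Discarding the end carry: 00001100000
Decimal check:
  00111111101 = 256 + 128 + 64 + 32 + 16 + 8 + 4 + 1 = 509
  00110011101 = 256 + 128 + 16 + 8 + 4 + 1 = 413
  509 - 413 = 96, and 00001100000 = 64 + 32 = 96 ✓



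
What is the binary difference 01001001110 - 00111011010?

Method 1 - Direct subtraction (column by column from the right: bit − bit − borrow-in; if negative, add 2 and borrow 1 from the next column):
borrow: 01111100000
        01001001110
-       00111011010
-------------------
        00001110100

Method 2 - Add two's complement:
Two's complement of 00111011010: invert → 11000100101, add 1 → 11000100110
  01001001110
+ 11000100110
-------------
 100001110100  (end carry out of the top bit = 1)
Discarding the end carry: 00001110100
Decimal check:
  01001001110 = 512 + 64 + 8 + 4 + 2 = 590
  00111011010 = 256 + 128 + 64 + 16 + 8 + 2 = 474
  590 - 474 = 116, and 00001110100 = 64 + 32 + 16 + 4 = 116 ✓



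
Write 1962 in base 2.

Using repeated division by 2:
1962 ÷ 2 = 981 remainder 0
981 ÷ 2 = 490 remainder 1
490 ÷ 2 = 245 remainder 0
245 ÷ 2 = 122 remainder 1
122 ÷ 2 = 61 remainder 0
61 ÷ 2 = 30 remainder 1
30 ÷ 2 = 15 remainder 0
15 ÷ 2 = 7 remainder 1
7 ÷ 2 = 3 remainder 1
3 ÷ 2 = 1 remainder 1
1 ÷ 2 = 0 remainder 1
Reading remainders bottom to top: 11110101010



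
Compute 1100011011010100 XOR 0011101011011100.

XOR: 1 when bits differ
  1100011011010100
^ 0011101011011100
------------------
  1111110000001000
Decimal: 50900 ^ 15068 = 64520



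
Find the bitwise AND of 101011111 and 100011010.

AND: 1 only when both bits are 1
  101011111
& 100011010
-----------
  100011010
Decimal: 351 & 282 = 282



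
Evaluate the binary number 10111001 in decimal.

Sum of powers of 2 for each 1-bit:
2^0 + 2^3 + 2^4 + 2^5 + 2^7
= 1 + 8 + 16 + 32 + 128
= 185



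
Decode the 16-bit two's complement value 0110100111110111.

Binary: 0110100111110111
Sign bit: 0 (non-negative)
Read directly as an unsigned value:
0110100111110111 = 16384 + 8192 + 2048 + 256 + 128 + 64 + 32 + 16 + 4 + 2 + 1 = 27127
Value: 27127



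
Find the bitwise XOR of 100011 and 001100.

XOR: 1 when bits differ
  100011
^ 001100
--------
  101111
Decimal: 35 ^ 12 = 47



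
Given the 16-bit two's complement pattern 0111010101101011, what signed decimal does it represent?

Binary: 0111010101101011
Sign bit: 0 (non-negative)
Read directly as an unsigned value:
0111010101101011 = 16384 + 8192 + 4096 + 1024 + 256 + 64 + 32 + 8 + 2 + 1 = 30059
Value: 30059



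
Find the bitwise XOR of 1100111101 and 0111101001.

XOR: 1 when bits differ
  1100111101
^ 0111101001
------------
  1011010100
Decimal: 829 ^ 489 = 724



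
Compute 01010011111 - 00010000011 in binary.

Method 1 - Direct subtraction (column by column from the right: bit − bit − borrow-in; if negative, add 2 and borrow 1 from the next column):
borrow: 00000000000
        01010011111
-       00010000011
-------------------
        01000011100

Method 2 - Add two's complement:
Two's complement of 00010000011: invert → 11101111100, add 1 → 11101111101
  01010011111
+ 11101111101
-------------
 101000011100  (end carry out of the top bit = 1)
Discarding the end carry: 01000011100
Decimal check:
  01010011111 = 512 + 128 + 16 + 8 + 4 + 2 + 1 = 671
  00010000011 = 128 + 2 + 1 = 131
  671 - 131 = 540, and 01000011100 = 512 + 16 + 8 + 4 = 540 ✓



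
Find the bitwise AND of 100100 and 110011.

AND: 1 only when both bits are 1
  100100
& 110011
--------
  100000
Decimal: 36 & 51 = 32



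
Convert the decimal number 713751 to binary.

Using repeated division by 2:
713751 ÷ 2 = 356875 remainder 1
356875 ÷ 2 = 178437 remainder 1
178437 ÷ 2 = 89218 remainder 1
89218 ÷ 2 = 44609 remainder 0
44609 ÷ 2 = 22304 remainder 1
22304 ÷ 2 = 11152 remainder 0
11152 ÷ 2 = 5576 remainder 0
5576 ÷ 2 = 2788 remainder 0
2788 ÷ 2 = 1394 remainder 0
1394 ÷ 2 = 697 remainder 0
697 ÷ 2 = 348 remainder 1
348 ÷ 2 = 174 remainder 0
174 ÷ 2 = 87 remainder 0
87 ÷ 2 = 43 remainder 1
43 ÷ 2 = 21 remainder 1
21 ÷ 2 = 10 remainder 1
10 ÷ 2 = 5 remainder 0
5 ÷ 2 = 2 remainder 1
2 ÷ 2 = 1 remainder 0
1 ÷ 2 = 0 remainder 1
Reading remainders bottom to top: 10101110010000010111



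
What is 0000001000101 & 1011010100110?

AND: 1 only when both bits are 1
  0000001000101
& 1011010100110
---------------
  0000000000100
Decimal: 69 & 5798 = 4



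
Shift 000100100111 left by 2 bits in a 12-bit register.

Original: 000100100111 (decimal 295)
Shift left by 2 positions
Append 2 zeros on the right
Result: 010010011100 (decimal 1180)
Equivalent: 295 << 2 = 295 × 2^2 = 1180



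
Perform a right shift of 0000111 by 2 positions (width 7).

Original: 0000111 (decimal 7)
Shift right by 2 positions
Drop the 2 low bits; fill with zeros on the left
Result: 0000001 (decimal 1)
Equivalent: 7 >> 2 = 7 ÷ 2^2 = 1



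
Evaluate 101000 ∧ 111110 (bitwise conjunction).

AND: 1 only when both bits are 1
  101000
& 111110
--------
  101000
Decimal: 40 & 62 = 40



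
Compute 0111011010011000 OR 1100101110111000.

OR: 1 when either bit is 1
  0111011010011000
| 1100101110111000
------------------
  1111111110111000
Decimal: 30360 | 52152 = 65464



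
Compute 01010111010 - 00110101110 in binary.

Method 1 - Direct subtraction (column by column from the right: bit − bit − borrow-in; if negative, add 2 and borrow 1 from the next column):
borrow: 01000011000
        01010111010
-       00110101110
-------------------
        00100001100

Method 2 - Add two's complement:
Two's complement of 00110101110: invert → 11001010001, add 1 → 11001010010
  01010111010
+ 11001010010
-------------
 100100001100  (end carry out of the top bit = 1)
Discarding the end carry: 00100001100
Decimal check:
  01010111010 = 512 + 128 + 32 + 16 + 8 + 2 = 698
  00110101110 = 256 + 128 + 32 + 8 + 4 + 2 = 430
  698 - 430 = 268, and 00100001100 = 256 + 8 + 4 = 268 ✓



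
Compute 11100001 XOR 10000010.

XOR: 1 when bits differ
  11100001
^ 10000010
----------
  01100011
Decimal: 225 ^ 130 = 99



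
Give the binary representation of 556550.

Using repeated division by 2:
556550 ÷ 2 = 278275 remainder 0
278275 ÷ 2 = 139137 remainder 1
139137 ÷ 2 = 69568 remainder 1
69568 ÷ 2 = 34784 remainder 0
34784 ÷ 2 = 17392 remainder 0
17392 ÷ 2 = 8696 remainder 0
8696 ÷ 2 = 4348 remainder 0
4348 ÷ 2 = 2174 remainder 0
2174 ÷ 2 = 1087 remainder 0
1087 ÷ 2 = 543 remainder 1
543 ÷ 2 = 271 remainder 1
271 ÷ 2 = 135 remainder 1
135 ÷ 2 = 67 remainder 1
67 ÷ 2 = 33 remainder 1
33 ÷ 2 = 16 remainder 1
16 ÷ 2 = 8 remainder 0
8 ÷ 2 = 4 remainder 0
4 ÷ 2 = 2 remainder 0
2 ÷ 2 = 1 remainder 0
1 ÷ 2 = 0 remainder 1
Reading remainders bottom to top: 10000111111000000110



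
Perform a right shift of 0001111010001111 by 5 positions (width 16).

Original: 0001111010001111 (decimal 7823)
Shift right by 5 positions
Drop the 5 low bits; fill with zeros on the left
Result: 0000000011110100 (decimal 244)
Equivalent: 7823 >> 5 = 7823 ÷ 2^5 = 244



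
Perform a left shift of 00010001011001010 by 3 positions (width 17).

Original: 00010001011001010 (decimal 8906)
Shift left by 3 positions
Append 3 zeros on the right
Result: 10001011001010000 (decimal 71248)
Equivalent: 8906 << 3 = 8906 × 2^3 = 71248



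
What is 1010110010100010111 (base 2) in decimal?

Sum of powers of 2 for each 1-bit:
2^0 + 2^1 + 2^2 + 2^4 + 2^8 + 2^10 + 2^13 + 2^14 + 2^16 + 2^18
= 1 + 2 + 4 + 16 + 256 + 1024 + 8192 + 16384 + 65536 + 262144
= 353559



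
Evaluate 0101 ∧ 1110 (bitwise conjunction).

AND: 1 only when both bits are 1
  0101
& 1110
------
  0100
Decimal: 5 & 14 = 4



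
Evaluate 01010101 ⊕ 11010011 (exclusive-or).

XOR: 1 when bits differ
  01010101
^ 11010011
----------
  10000110
Decimal: 85 ^ 211 = 134



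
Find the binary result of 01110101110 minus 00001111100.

Method 1 - Direct subtraction (column by column from the right: bit − bit − borrow-in; if negative, add 2 and borrow 1 from the next column):
borrow: 00011100000
        01110101110
-       00001111100
-------------------
        01100110010

Method 2 - Add two's complement:
Two's complement of 00001111100: invert → 11110000011, add 1 → 11110000100
  01110101110
+ 11110000100
-------------
 101100110010  (end carry out of the top bit = 1)
Discarding the end carry: 01100110010
Decimal check:
  01110101110 = 512 + 256 + 128 + 32 + 8 + 4 + 2 = 942
  00001111100 = 64 + 32 + 16 + 8 + 4 = 124
  942 - 124 = 818, and 01100110010 = 512 + 256 + 32 + 16 + 2 = 818 ✓



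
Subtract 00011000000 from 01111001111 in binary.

Method 1 - Direct subtraction (column by column from the right: bit − bit − borrow-in; if negative, add 2 and borrow 1 from the next column):
borrow: 00000000000
        01111001111
-       00011000000
-------------------
        01100001111

Method 2 - Add two's complement:
Two's complement of 00011000000: invert → 11100111111, add 1 → 11101000000
  01111001111
+ 11101000000
-------------
 101100001111  (end carry out of the top bit = 1)
Discarding the end carry: 01100001111
Decimal check:
  01111001111 = 512 + 256 + 128 + 64 + 8 + 4 + 2 + 1 = 975
  00011000000 = 128 + 64 = 192
  975 - 192 = 783, and 01100001111 = 512 + 256 + 8 + 4 + 2 + 1 = 783 ✓



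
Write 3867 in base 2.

Using repeated division by 2:
3867 ÷ 2 = 1933 remainder 1
1933 ÷ 2 = 966 remainder 1
966 ÷ 2 = 483 remainder 0
483 ÷ 2 = 241 remainder 1
241 ÷ 2 = 120 remainder 1
120 ÷ 2 = 60 remainder 0
60 ÷ 2 = 30 remainder 0
30 ÷ 2 = 15 remainder 0
15 ÷ 2 = 7 remainder 1
7 ÷ 2 = 3 remainder 1
3 ÷ 2 = 1 remainder 1
1 ÷ 2 = 0 remainder 1
Reading remainders bottom to top: 111100011011



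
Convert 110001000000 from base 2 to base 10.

Sum of powers of 2 for each 1-bit:
2^6 + 2^10 + 2^11
= 64 + 1024 + 2048
= 3136



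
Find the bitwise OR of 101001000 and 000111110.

OR: 1 when either bit is 1
  101001000
| 000111110
-----------
  101111110
Decimal: 328 | 62 = 382



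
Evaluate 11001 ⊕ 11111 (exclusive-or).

XOR: 1 when bits differ
  11001
^ 11111
-------
  00110
Decimal: 25 ^ 31 = 6



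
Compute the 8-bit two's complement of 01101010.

Original: 01101010
Step 1 - Invert all bits: 10010101
Step 2 - Add 1: 10010110
Verification: 01101010 + 10010110 = 100000000; discarding the end carry (carry out of the top bit) leaves the 8-bit value 00000000, as required for x + (-x)



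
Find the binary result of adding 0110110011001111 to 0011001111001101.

Add column by column from the right: bit + bit + carry-in; write the sum mod 2, carry 1 when the sum is 2 or 3.
carry:  1111111110011110
        0110110011001111
+       0011001111001101
------------------------
       01010000010011100
(the carry out of the leftmost column, 0, becomes the leading bit)
Decimal check:
  0110110011001111 = 16384 + 8192 + 2048 + 1024 + 128 + 64 + 8 + 4 + 2 + 1 = 27855
  0011001111001101 = 8192 + 4096 + 512 + 256 + 128 + 64 + 8 + 4 + 1 = 13261
  27855 + 13261 = 41116, and 01010000010011100 = 32768 + 8192 + 128 + 16 + 8 + 4 = 41116 ✓



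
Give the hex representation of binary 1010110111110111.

Group into 4-bit nibbles from right:
  1010 = A
  1101 = D
  1111 = F
  0111 = 7
Result: ADF7



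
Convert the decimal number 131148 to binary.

Using repeated division by 2:
131148 ÷ 2 = 65574 remainder 0
65574 ÷ 2 = 32787 remainder 0
32787 ÷ 2 = 16393 remainder 1
16393 ÷ 2 = 8196 remainder 1
8196 ÷ 2 = 4098 remainder 0
4098 ÷ 2 = 2049 remainder 0
2049 ÷ 2 = 1024 remainder 1
1024 ÷ 2 = 512 remainder 0
512 ÷ 2 = 256 remainder 0
256 ÷ 2 = 128 remainder 0
128 ÷ 2 = 64 remainder 0
64 ÷ 2 = 32 remainder 0
32 ÷ 2 = 16 remainder 0
16 ÷ 2 = 8 remainder 0
8 ÷ 2 = 4 remainder 0
4 ÷ 2 = 2 remainder 0
2 ÷ 2 = 1 remainder 0
1 ÷ 2 = 0 remainder 1
Reading remainders bottom to top: 100000000001001100



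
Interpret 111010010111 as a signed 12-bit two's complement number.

Binary: 111010010111
Sign bit: 1 (negative)
Invert: 000101101000
Add 1:  000101101001
Magnitude: 000101101001 = 256 + 64 + 32 + 8 + 1 = 361
Value: -361



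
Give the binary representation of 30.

Using repeated division by 2:
30 ÷ 2 = 15 remainder 0
15 ÷ 2 = 7 remainder 1
7 ÷ 2 = 3 remainder 1
3 ÷ 2 = 1 remainder 1
1 ÷ 2 = 0 remainder 1
Reading remainders bottom to top: 11110



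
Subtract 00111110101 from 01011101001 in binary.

Method 1 - Direct subtraction (column by column from the right: bit − bit − borrow-in; if negative, add 2 and borrow 1 from the next column):
borrow: 01111101000
        01011101001
-       00111110101
-------------------
        00011110100

Method 2 - Add two's complement:
Two's complement of 00111110101: invert → 11000001010, add 1 → 11000001011
  01011101001
+ 11000001011
-------------
 100011110100  (end carry out of the top bit = 1)
Discarding the end carry: 00011110100
Decimal check:
  01011101001 = 512 + 128 + 64 + 32 + 8 + 1 = 745
  00111110101 = 256 + 128 + 64 + 32 + 16 + 4 + 1 = 501
  745 - 501 = 244, and 00011110100 = 128 + 64 + 32 + 16 + 4 = 244 ✓



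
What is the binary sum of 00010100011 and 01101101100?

Add column by column from the right: bit + bit + carry-in; write the sum mod 2, carry 1 when the sum is 2 or 3.
carry:  11111000000
        00010100011
+       01101101100
-------------------
       010000001111
(the carry out of the leftmost column, 0, becomes the leading bit)
Decimal check:
  00010100011 = 128 + 32 + 2 + 1 = 163
  01101101100 = 512 + 256 + 64 + 32 + 8 + 4 = 876
  163 + 876 = 1039, and 010000001111 = 1024 + 8 + 4 + 2 + 1 = 1039 ✓



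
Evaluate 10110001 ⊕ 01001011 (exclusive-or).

XOR: 1 when bits differ
  10110001
^ 01001011
----------
  11111010
Decimal: 177 ^ 75 = 250



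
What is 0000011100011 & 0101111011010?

AND: 1 only when both bits are 1
  0000011100011
& 0101111011010
---------------
  0000011000010
Decimal: 227 & 3034 = 194



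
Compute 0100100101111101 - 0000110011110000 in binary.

Method 1 - Direct subtraction (column by column from the right: bit − bit − borrow-in; if negative, add 2 and borrow 1 from the next column):
borrow: 0111100100000000
        0100100101111101
-       0000110011110000
------------------------
        0011110010001101

Method 2 - Add two's complement:
Two's complement of 0000110011110000: invert → 1111001100001111, add 1 → 1111001100010000
  0100100101111101
+ 1111001100010000
------------------
 10011110010001101  (end carry out of the top bit = 1)
Discarding the end carry: 0011110010001101
Decimal check:
  0100100101111101 = 16384 + 2048 + 256 + 64 + 32 + 16 + 8 + 4 + 1 = 18813
  0000110011110000 = 2048 + 1024 + 128 + 64 + 32 + 16 = 3312
  18813 - 3312 = 15501, and 0011110010001101 = 8192 + 4096 + 2048 + 1024 + 128 + 8 + 4 + 1 = 15501 ✓



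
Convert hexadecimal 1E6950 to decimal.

Expand by place value (powers of 16):
Digit values: E = 14
1E6950 = 1 × 16^5 + 14 × 16^4 + 6 × 16^3 + 9 × 16^2 + 5 × 16^1 + 0 × 16^0
= 1 × 1048576 + 14 × 65536 + 6 × 4096 + 9 × 256 + 5 × 16 + 0 × 1
= 1048576 + 917504 + 24576 + 2304 + 80 + 0
= 1993040



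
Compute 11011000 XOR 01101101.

XOR: 1 when bits differ
  11011000
^ 01101101
----------
  10110101
Decimal: 216 ^ 109 = 181



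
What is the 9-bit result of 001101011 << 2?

Original: 001101011 (decimal 107)
Shift left by 2 positions
Append 2 zeros on the right
Result: 110101100 (decimal 428)
Equivalent: 107 << 2 = 107 × 2^2 = 428



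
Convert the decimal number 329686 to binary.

Using repeated division by 2:
329686 ÷ 2 = 164843 remainder 0
164843 ÷ 2 = 82421 remainder 1
82421 ÷ 2 = 41210 remainder 1
41210 ÷ 2 = 20605 remainder 0
20605 ÷ 2 = 10302 remainder 1
10302 ÷ 2 = 5151 remainder 0
5151 ÷ 2 = 2575 remainder 1
2575 ÷ 2 = 1287 remainder 1
1287 ÷ 2 = 643 remainder 1
643 ÷ 2 = 321 remainder 1
321 ÷ 2 = 160 remainder 1
160 ÷ 2 = 80 remainder 0
80 ÷ 2 = 40 remainder 0
40 ÷ 2 = 20 remainder 0
20 ÷ 2 = 10 remainder 0
10 ÷ 2 = 5 remainder 0
5 ÷ 2 = 2 remainder 1
2 ÷ 2 = 1 remainder 0
1 ÷ 2 = 0 remainder 1
Reading remainders bottom to top: 1010000011111010110



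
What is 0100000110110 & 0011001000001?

AND: 1 only when both bits are 1
  0100000110110
& 0011001000001
---------------
  0000000000000
Decimal: 2102 & 1601 = 0



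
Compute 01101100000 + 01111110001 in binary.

Add column by column from the right: bit + bit + carry-in; write the sum mod 2, carry 1 when the sum is 2 or 3.
carry:  11111000000
        01101100000
+       01111110001
-------------------
       011101010001
(the carry out of the leftmost column, 0, becomes the leading bit)
Decimal check:
  01101100000 = 512 + 256 + 64 + 32 = 864
  01111110001 = 512 + 256 + 128 + 64 + 32 + 16 + 1 = 1009
  864 + 1009 = 1873, and 011101010001 = 1024 + 512 + 256 + 64 + 16 + 1 = 1873 ✓



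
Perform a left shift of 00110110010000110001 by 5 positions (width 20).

Original: 00110110010000110001 (decimal 222257)
Shift left by 5 positions
Append 5 zeros on the right and drop the 5 high bits that overflow the 20-bit width
Result: 11001000011000100000 (decimal 820768)
Equivalent: 222257 << 5 = 222257 × 2^5 = 7112224, truncated to 20 bits = 820768



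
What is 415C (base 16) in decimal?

Expand by place value (powers of 16):
Digit values: C = 12
415C = 4 × 16^3 + 1 × 16^2 + 5 × 16^1 + 12 × 16^0
= 4 × 4096 + 1 × 256 + 5 × 16 + 12 × 1
= 16384 + 256 + 80 + 12
= 16732



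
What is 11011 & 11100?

AND: 1 only when both bits are 1
  11011
& 11100
-------
  11000
Decimal: 27 & 28 = 24



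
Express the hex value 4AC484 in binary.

Convert each hex digit to 4 bits:
  4 = 0100
  A = 1010
  C = 1100
  4 = 0100
  8 = 1000
  4 = 0100
Concatenate: 010010101100010010000100



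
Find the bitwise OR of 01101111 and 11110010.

OR: 1 when either bit is 1
  01101111
| 11110010
----------
  11111111
Decimal: 111 | 242 = 255



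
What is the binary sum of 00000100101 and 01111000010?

Add column by column from the right: bit + bit + carry-in; write the sum mod 2, carry 1 when the sum is 2 or 3.
carry:  00000000000
        00000100101
+       01111000010
-------------------
       001111100111
(the carry out of the leftmost column, 0, becomes the leading bit)
Decimal check:
  00000100101 = 32 + 4 + 1 = 37
  01111000010 = 512 + 256 + 128 + 64 + 2 = 962
  37 + 962 = 999, and 001111100111 = 512 + 256 + 128 + 64 + 32 + 4 + 2 + 1 = 999 ✓



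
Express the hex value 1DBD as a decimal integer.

Expand by place value (powers of 16):
Digit values: D = 13, B = 11
1DBD = 1 × 16^3 + 13 × 16^2 + 11 × 16^1 + 13 × 16^0
= 1 × 4096 + 13 × 256 + 11 × 16 + 13 × 1
= 4096 + 3328 + 176 + 13
= 7613



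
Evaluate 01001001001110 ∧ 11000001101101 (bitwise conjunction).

AND: 1 only when both bits are 1
  01001001001110
& 11000001101101
----------------
  01000001001100
Decimal: 4686 & 12397 = 4172



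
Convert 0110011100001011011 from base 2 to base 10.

Sum of powers of 2 for each 1-bit:
2^0 + 2^1 + 2^3 + 2^4 + 2^6 + 2^11 + 2^12 + 2^13 + 2^16 + 2^17
= 1 + 2 + 8 + 16 + 64 + 2048 + 4096 + 8192 + 65536 + 131072
= 211035



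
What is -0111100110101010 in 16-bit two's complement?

Original: 0111100110101010
Step 1 - Invert all bits: 1000011001010101
Step 2 - Add 1: 1000011001010110
Verification: 0111100110101010 + 1000011001010110 = 10000000000000000; discarding the end carry (carry out of the top bit) leaves the 16-bit value 0000000000000000, as required for x + (-x)



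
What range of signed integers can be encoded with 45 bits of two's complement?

For 45-bit two's complement:
Minimum: -2^44 = -17592186044416
Maximum: 2^44 - 1 = 17592186044415



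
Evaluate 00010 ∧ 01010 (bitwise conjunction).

AND: 1 only when both bits are 1
  00010
& 01010
-------
  00010
Decimal: 2 & 10 = 2



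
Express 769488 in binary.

Using repeated division by 2:
769488 ÷ 2 = 384744 remainder 0
384744 ÷ 2 = 192372 remainder 0
192372 ÷ 2 = 96186 remainder 0
96186 ÷ 2 = 48093 remainder 0
48093 ÷ 2 = 24046 remainder 1
24046 ÷ 2 = 12023 remainder 0
12023 ÷ 2 = 6011 remainder 1
6011 ÷ 2 = 3005 remainder 1
3005 ÷ 2 = 1502 remainder 1
1502 ÷ 2 = 751 remainder 0
751 ÷ 2 = 375 remainder 1
375 ÷ 2 = 187 remainder 1
187 ÷ 2 = 93 remainder 1
93 ÷ 2 = 46 remainder 1
46 ÷ 2 = 23 remainder 0
23 ÷ 2 = 11 remainder 1
11 ÷ 2 = 5 remainder 1
5 ÷ 2 = 2 remainder 1
2 ÷ 2 = 1 remainder 0
1 ÷ 2 = 0 remainder 1
Reading remainders bottom to top: 10111011110111010000



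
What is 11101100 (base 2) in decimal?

Sum of powers of 2 for each 1-bit:
2^2 + 2^3 + 2^5 + 2^6 + 2^7
= 4 + 8 + 32 + 64 + 128
= 236



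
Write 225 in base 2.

Using repeated division by 2:
225 ÷ 2 = 112 remainder 1
112 ÷ 2 = 56 remainder 0
56 ÷ 2 = 28 remainder 0
28 ÷ 2 = 14 remainder 0
14 ÷ 2 = 7 remainder 0
7 ÷ 2 = 3 remainder 1
3 ÷ 2 = 1 remainder 1
1 ÷ 2 = 0 remainder 1
Reading remainders bottom to top: 11100001



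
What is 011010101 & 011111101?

AND: 1 only when both bits are 1
  011010101
& 011111101
-----------
  011010101
Decimal: 213 & 253 = 213



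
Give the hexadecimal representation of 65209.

Using repeated division by 16 (digits 10–15 are A–F):
65209 ÷ 16 = 4075 remainder 9
4075 ÷ 16 = 254 remainder 11 (B)
254 ÷ 16 = 15 remainder 14 (E)
15 ÷ 16 = 0 remainder 15 (F)
Reading remainders bottom to top: FEB9



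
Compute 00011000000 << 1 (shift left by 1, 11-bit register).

Original: 00011000000 (decimal 192)
Shift left by 1 position
Append 1 zero on the right
Result: 00110000000 (decimal 384)
Equivalent: 192 << 1 = 192 × 2^1 = 384



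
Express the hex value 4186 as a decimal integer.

Expand by place value (powers of 16):
4186 = 4 × 16^3 + 1 × 16^2 + 8 × 16^1 + 6 × 16^0
= 4 × 4096 + 1 × 256 + 8 × 16 + 6 × 1
= 16384 + 256 + 128 + 6
= 16774



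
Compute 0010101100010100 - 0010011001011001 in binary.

Method 1 - Direct subtraction (column by column from the right: bit − bit − borrow-in; if negative, add 2 and borrow 1 from the next column):
borrow: 0000100111110110
        0010101100010100
-       0010011001011001
------------------------
        0000010010111011

Method 2 - Add two's complement:
Two's complement of 0010011001011001: invert → 1101100110100110, add 1 → 1101100110100111
  0010101100010100
+ 1101100110100111
------------------
 10000010010111011  (end carry out of the top bit = 1)
Discarding the end carry: 0000010010111011
Decimal check:
  0010101100010100 = 8192 + 2048 + 512 + 256 + 16 + 4 = 11028
  0010011001011001 = 8192 + 1024 + 512 + 64 + 16 + 8 + 1 = 9817
  11028 - 9817 = 1211, and 0000010010111011 = 1024 + 128 + 32 + 16 + 8 + 2 + 1 = 1211 ✓



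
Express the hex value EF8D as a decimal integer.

Expand by place value (powers of 16):
Digit values: E = 14, F = 15, D = 13
EF8D = 14 × 16^3 + 15 × 16^2 + 8 × 16^1 + 13 × 16^0
= 14 × 4096 + 15 × 256 + 8 × 16 + 13 × 1
= 57344 + 3840 + 128 + 13
= 61325



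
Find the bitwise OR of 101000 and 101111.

OR: 1 when either bit is 1
  101000
| 101111
--------
  101111
Decimal: 40 | 47 = 47



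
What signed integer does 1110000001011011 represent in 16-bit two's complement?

Binary: 1110000001011011
Sign bit: 1 (negative)
Invert: 0001111110100100
Add 1:  0001111110100101
Magnitude: 0001111110100101 = 4096 + 2048 + 1024 + 512 + 256 + 128 + 32 + 4 + 1 = 8101
Value: -8101



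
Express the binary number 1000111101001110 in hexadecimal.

Group into 4-bit nibbles from right:
  1000 = 8
  1111 = F
  0100 = 4
  1110 = E
Result: 8F4E



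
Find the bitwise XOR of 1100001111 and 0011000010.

XOR: 1 when bits differ
  1100001111
^ 0011000010
------------
  1111001101
Decimal: 783 ^ 194 = 973



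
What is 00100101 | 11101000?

OR: 1 when either bit is 1
  00100101
| 11101000
----------
  11101101
Decimal: 37 | 232 = 237



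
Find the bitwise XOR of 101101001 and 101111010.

XOR: 1 when bits differ
  101101001
^ 101111010
-----------
  000010011
Decimal: 361 ^ 378 = 19



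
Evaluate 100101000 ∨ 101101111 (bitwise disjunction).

OR: 1 when either bit is 1
  100101000
| 101101111
-----------
  101101111
Decimal: 296 | 367 = 367



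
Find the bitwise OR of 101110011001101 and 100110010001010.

OR: 1 when either bit is 1
  101110011001101
| 100110010001010
-----------------
  101110011001111
Decimal: 23757 | 19594 = 23759



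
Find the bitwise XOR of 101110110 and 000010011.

XOR: 1 when bits differ
  101110110
^ 000010011
-----------
  101100101
Decimal: 374 ^ 19 = 357



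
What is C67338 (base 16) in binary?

Convert each hex digit to 4 bits:
  C = 1100
  6 = 0110
  7 = 0111
  3 = 0011
  3 = 0011
  8 = 1000
Concatenate: 110001100111001100111000



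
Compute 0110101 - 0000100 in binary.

Method 1 - Direct subtraction (column by column from the right: bit − bit − borrow-in; if negative, add 2 and borrow 1 from the next column):
borrow: 0000000
        0110101
-       0000100
---------------
        0110001

Method 2 - Add two's complement:
Two's complement of 0000100: invert → 1111011, add 1 → 1111100
  0110101
+ 1111100
---------
 10110001  (end carry out of the top bit = 1)
Discarding the end carry: 0110001
Decimal check:
  0110101 = 32 + 16 + 4 + 1 = 53
  0000100 = 4
  53 - 4 = 49, and 0110001 = 32 + 16 + 1 = 49 ✓



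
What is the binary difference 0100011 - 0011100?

Method 1 - Direct subtraction (column by column from the right: bit − bit − borrow-in; if negative, add 2 and borrow 1 from the next column):
borrow: 0111000
        0100011
-       0011100
---------------
        0000111

Method 2 - Add two's complement:
Two's complement of 0011100: invert → 1100011, add 1 → 1100100
  0100011
+ 1100100
---------
 10000111  (end carry out of the top bit = 1)
Discarding the end carry: 0000111
Decimal check:
  0100011 = 32 + 2 + 1 = 35
  0011100 = 16 + 8 + 4 = 28
  35 - 28 = 7, and 0000111 = 4 + 2 + 1 = 7 ✓



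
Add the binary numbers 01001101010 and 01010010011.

Add column by column from the right: bit + bit + carry-in; write the sum mod 2, carry 1 when the sum is 2 or 3.
carry:  10000000100
        01001101010
+       01010010011
-------------------
       010011111101
(the carry out of the leftmost column, 0, becomes the leading bit)
Decimal check:
  01001101010 = 512 + 64 + 32 + 8 + 2 = 618
  01010010011 = 512 + 128 + 16 + 2 + 1 = 659
  618 + 659 = 1277, and 010011111101 = 1024 + 128 + 64 + 32 + 16 + 8 + 4 + 1 = 1277 ✓



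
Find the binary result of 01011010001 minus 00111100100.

Method 1 - Direct subtraction (column by column from the right: bit − bit − borrow-in; if negative, add 2 and borrow 1 from the next column):
borrow: 01111011000
        01011010001
-       00111100100
-------------------
        00011101101

Method 2 - Add two's complement:
Two's complement of 00111100100: invert → 11000011011, add 1 → 11000011100
  01011010001
+ 11000011100
-------------
 100011101101  (end carry out of the top bit = 1)
Discarding the end carry: 00011101101
Decimal check:
  01011010001 = 512 + 128 + 64 + 16 + 1 = 721
  00111100100 = 256 + 128 + 64 + 32 + 4 = 484
  721 - 484 = 237, and 00011101101 = 128 + 64 + 32 + 8 + 4 + 1 = 237 ✓



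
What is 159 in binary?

Using repeated division by 2:
159 ÷ 2 = 79 remainder 1
79 ÷ 2 = 39 remainder 1
39 ÷ 2 = 19 remainder 1
19 ÷ 2 = 9 remainder 1
9 ÷ 2 = 4 remainder 1
4 ÷ 2 = 2 remainder 0
2 ÷ 2 = 1 remainder 0
1 ÷ 2 = 0 remainder 1
Reading remainders bottom to top: 10011111



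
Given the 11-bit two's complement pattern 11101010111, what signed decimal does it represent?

Binary: 11101010111
Sign bit: 1 (negative)
Invert: 00010101000
Add 1:  00010101001
Magnitude: 00010101001 = 128 + 32 + 8 + 1 = 169
Value: -169



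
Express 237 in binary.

Using repeated division by 2:
237 ÷ 2 = 118 remainder 1
118 ÷ 2 = 59 remainder 0
59 ÷ 2 = 29 remainder 1
29 ÷ 2 = 14 remainder 1
14 ÷ 2 = 7 remainder 0
7 ÷ 2 = 3 remainder 1
3 ÷ 2 = 1 remainder 1
1 ÷ 2 = 0 remainder 1
Reading remainders bottom to top: 11101101



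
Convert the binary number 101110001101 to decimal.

Sum of powers of 2 for each 1-bit:
2^0 + 2^2 + 2^3 + 2^7 + 2^8 + 2^9 + 2^11
= 1 + 4 + 8 + 128 + 256 + 512 + 2048
= 2957



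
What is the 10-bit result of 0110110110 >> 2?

Original: 0110110110 (decimal 438)
Shift right by 2 positions
Drop the 2 low bits; fill with zeros on the left
Result: 0001101101 (decimal 109)
Equivalent: 438 >> 2 = 438 ÷ 2^2 = 109



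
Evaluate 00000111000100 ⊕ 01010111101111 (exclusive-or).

XOR: 1 when bits differ
  00000111000100
^ 01010111101111
----------------
  01010000101011
Decimal: 452 ^ 5615 = 5163



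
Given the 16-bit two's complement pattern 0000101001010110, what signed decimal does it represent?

Binary: 0000101001010110
Sign bit: 0 (non-negative)
Read directly as an unsigned value:
0000101001010110 = 2048 + 512 + 64 + 16 + 4 + 2 = 2646
Value: 2646



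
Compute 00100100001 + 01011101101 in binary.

Add column by column from the right: bit + bit + carry-in; write the sum mod 2, carry 1 when the sum is 2 or 3.
carry:  11111000010
        00100100001
+       01011101101
-------------------
       010000001110
(the carry out of the leftmost column, 0, becomes the leading bit)
Decimal check:
  00100100001 = 256 + 32 + 1 = 289
  01011101101 = 512 + 128 + 64 + 32 + 8 + 4 + 1 = 749
  289 + 749 = 1038, and 010000001110 = 1024 + 8 + 4 + 2 = 1038 ✓



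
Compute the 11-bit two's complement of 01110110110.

Original: 01110110110
Step 1 - Invert all bits: 10001001001
Step 2 - Add 1: 10001001010
Verification: 01110110110 + 10001001010 = 100000000000; discarding the end carry (carry out of the top bit) leaves the 11-bit value 00000000000, as required for x + (-x)



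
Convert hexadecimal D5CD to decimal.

Expand by place value (powers of 16):
Digit values: D = 13, C = 12
D5CD = 13 × 16^3 + 5 × 16^2 + 12 × 16^1 + 13 × 16^0
= 13 × 4096 + 5 × 256 + 12 × 16 + 13 × 1
= 53248 + 1280 + 192 + 13
= 54733



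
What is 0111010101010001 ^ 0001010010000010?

XOR: 1 when bits differ
  0111010101010001
^ 0001010010000010
------------------
  0110000111010011
Decimal: 30033 ^ 5250 = 25043



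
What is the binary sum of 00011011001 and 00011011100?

Add column by column from the right: bit + bit + carry-in; write the sum mod 2, carry 1 when the sum is 2 or 3.
carry:  00110110000
        00011011001
+       00011011100
-------------------
       000110110101
(the carry out of the leftmost column, 0, becomes the leading bit)
Decimal check:
  00011011001 = 128 + 64 + 16 + 8 + 1 = 217
  00011011100 = 128 + 64 + 16 + 8 + 4 = 220
  217 + 220 = 437, and 000110110101 = 256 + 128 + 32 + 16 + 4 + 1 = 437 ✓



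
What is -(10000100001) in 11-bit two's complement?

Original (sign bit 1, negative): 10000100001
Step 1 - Invert all bits: 01111011110
Step 2 - Add 1: 01111011111
Verification: 10000100001 + 01111011111 = 100000000000; discarding the end carry (carry out of the top bit) leaves the 11-bit value 00000000000, as required for x + (-x)



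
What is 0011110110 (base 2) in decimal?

Sum of powers of 2 for each 1-bit:
2^1 + 2^2 + 2^4 + 2^5 + 2^6 + 2^7
= 2 + 4 + 16 + 32 + 64 + 128
= 246



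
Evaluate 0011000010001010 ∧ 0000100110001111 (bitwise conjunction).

AND: 1 only when both bits are 1
  0011000010001010
& 0000100110001111
------------------
  0000000010001010
Decimal: 12426 & 2447 = 138



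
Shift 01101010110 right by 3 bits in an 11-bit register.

Original: 01101010110 (decimal 854)
Shift right by 3 positions
Drop the 3 low bits; fill with zeros on the left
Result: 00001101010 (decimal 106)
Equivalent: 854 >> 3 = 854 ÷ 2^3 = 106



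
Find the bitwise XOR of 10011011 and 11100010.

XOR: 1 when bits differ
  10011011
^ 11100010
----------
  01111001
Decimal: 155 ^ 226 = 121



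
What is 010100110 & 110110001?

AND: 1 only when both bits are 1
  010100110
& 110110001
-----------
  010100000
Decimal: 166 & 433 = 160



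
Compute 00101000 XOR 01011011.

XOR: 1 when bits differ
  00101000
^ 01011011
----------
  01110011
Decimal: 40 ^ 91 = 115



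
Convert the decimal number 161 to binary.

Using repeated division by 2:
161 ÷ 2 = 80 remainder 1
80 ÷ 2 = 40 remainder 0
40 ÷ 2 = 20 remainder 0
20 ÷ 2 = 10 remainder 0
10 ÷ 2 = 5 remainder 0
5 ÷ 2 = 2 remainder 1
2 ÷ 2 = 1 remainder 0
1 ÷ 2 = 0 remainder 1
Reading remainders bottom to top: 10100001



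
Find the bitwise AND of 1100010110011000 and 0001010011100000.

AND: 1 only when both bits are 1
  1100010110011000
& 0001010011100000
------------------
  0000010010000000
Decimal: 50584 & 5344 = 1152



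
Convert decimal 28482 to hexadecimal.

Using repeated division by 16 (digits 10–15 are A–F):
28482 ÷ 16 = 1780 remainder 2
1780 ÷ 16 = 111 remainder 4
111 ÷ 16 = 6 remainder 15 (F)
6 ÷ 16 = 0 remainder 6
Reading remainders bottom to top: 6F42



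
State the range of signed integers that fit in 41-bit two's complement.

For 41-bit two's complement:
Minimum: -2^40 = -1099511627776
Maximum: 2^40 - 1 = 1099511627775



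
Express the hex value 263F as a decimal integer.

Expand by place value (powers of 16):
Digit values: F = 15
263F = 2 × 16^3 + 6 × 16^2 + 3 × 16^1 + 15 × 16^0
= 2 × 4096 + 6 × 256 + 3 × 16 + 15 × 1
= 8192 + 1536 + 48 + 15
= 9791



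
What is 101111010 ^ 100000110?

XOR: 1 when bits differ
  101111010
^ 100000110
-----------
  001111100
Decimal: 378 ^ 262 = 124



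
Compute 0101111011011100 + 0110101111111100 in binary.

Add column by column from the right: bit + bit + carry-in; write the sum mod 2, carry 1 when the sum is 2 or 3.
carry:  1111111111111000
        0101111011011100
+       0110101111111100
------------------------
       01100101011011000
(the carry out of the leftmost column, 0, becomes the leading bit)
Decimal check:
  0101111011011100 = 16384 + 4096 + 2048 + 1024 + 512 + 128 + 64 + 16 + 8 + 4 = 24284
  0110101111111100 = 16384 + 8192 + 2048 + 512 + 256 + 128 + 64 + 32 + 16 + 8 + 4 = 27644
  24284 + 27644 = 51928, and 01100101011011000 = 32768 + 16384 + 2048 + 512 + 128 + 64 + 16 + 8 = 51928 ✓



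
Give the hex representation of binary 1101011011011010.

Group into 4-bit nibbles from right:
  1101 = D
  0110 = 6
  1101 = D
  1010 = A
Result: D6DA



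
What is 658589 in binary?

Using repeated division by 2:
658589 ÷ 2 = 329294 remainder 1
329294 ÷ 2 = 164647 remainder 0
164647 ÷ 2 = 82323 remainder 1
82323 ÷ 2 = 41161 remainder 1
41161 ÷ 2 = 20580 remainder 1
20580 ÷ 2 = 10290 remainder 0
10290 ÷ 2 = 5145 remainder 0
5145 ÷ 2 = 2572 remainder 1
2572 ÷ 2 = 1286 remainder 0
1286 ÷ 2 = 643 remainder 0
643 ÷ 2 = 321 remainder 1
321 ÷ 2 = 160 remainder 1
160 ÷ 2 = 80 remainder 0
80 ÷ 2 = 40 remainder 0
40 ÷ 2 = 20 remainder 0
20 ÷ 2 = 10 remainder 0
10 ÷ 2 = 5 remainder 0
5 ÷ 2 = 2 remainder 1
2 ÷ 2 = 1 remainder 0
1 ÷ 2 = 0 remainder 1
Reading remainders bottom to top: 10100000110010011101

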